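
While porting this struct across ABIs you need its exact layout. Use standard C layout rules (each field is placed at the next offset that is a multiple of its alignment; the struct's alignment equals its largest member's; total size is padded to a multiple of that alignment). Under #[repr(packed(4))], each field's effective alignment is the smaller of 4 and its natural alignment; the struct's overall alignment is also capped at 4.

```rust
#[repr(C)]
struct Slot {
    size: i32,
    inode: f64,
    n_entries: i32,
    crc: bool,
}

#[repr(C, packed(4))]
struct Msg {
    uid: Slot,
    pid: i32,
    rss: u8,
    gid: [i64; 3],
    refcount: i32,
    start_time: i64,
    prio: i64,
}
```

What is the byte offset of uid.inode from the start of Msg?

Slot: @0: size [4B, align 4] → 4; +4 pad (align 8); @8: inode [8B, align 8] → 16; @16: n_entries [4B, align 4] → 20; @20: crc [1B, align 1] → 21; +3 tail pad (align 8); size 24, align 8
@0: uid [24B, align 4] → 24
within Slot: inode at 8
0 + 8 = 8

8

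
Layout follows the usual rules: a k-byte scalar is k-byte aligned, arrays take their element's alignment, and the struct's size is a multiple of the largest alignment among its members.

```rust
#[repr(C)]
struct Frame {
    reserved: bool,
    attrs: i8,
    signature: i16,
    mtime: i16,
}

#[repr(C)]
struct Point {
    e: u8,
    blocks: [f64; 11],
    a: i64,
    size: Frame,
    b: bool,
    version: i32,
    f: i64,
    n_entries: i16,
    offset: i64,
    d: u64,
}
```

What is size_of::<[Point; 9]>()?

Frame: reserved at 0 (size 1, align 1) → ends 1; attrs at 1 (size 1, align 1) → ends 2; signature at 2 (size 2, align 2) → ends 4; mtime at 4 (size 2, align 2) → ends 6; total 6 bytes, alignment 2
e at 0 (size 1, align 1) → ends 1
pad 7 to align 8 for blocks
blocks at 8 (size 88, align 8) → ends 96
a at 96 (size 8, align 8) → ends 104
size at 104 (size 6, align 2) → ends 110
b at 110 (size 1, align 1) → ends 111
pad 1 to align 4 for version
version at 112 (size 4, align 4) → ends 116
pad 4 to align 8 for f
f at 120 (size 8, align 8) → ends 128
n_entries at 128 (size 2, align 2) → ends 130
pad 6 to align 8 for offset
offset at 136 (size 8, align 8) → ends 144
d at 144 (size 8, align 8) → ends 152
total 152 bytes, alignment 8
array of 9: 9 × 152 = 1368

1368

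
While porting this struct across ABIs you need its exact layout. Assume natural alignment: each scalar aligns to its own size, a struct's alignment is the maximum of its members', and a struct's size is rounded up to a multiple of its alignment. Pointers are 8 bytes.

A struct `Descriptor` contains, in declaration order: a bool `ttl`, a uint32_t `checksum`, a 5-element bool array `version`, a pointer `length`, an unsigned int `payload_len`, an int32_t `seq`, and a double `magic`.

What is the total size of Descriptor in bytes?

40 bytes

@0: ttl [1B, align 1] → 1
+3 pad (align 4)
@4: checksum [4B, align 4] → 8
@8: version [5B, align 1] → 13
+3 pad (align 8)
@16: length [8B, align 8] → 24
@24: payload_len [4B, align 4] → 28
@28: seq [4B, align 4] → 32
@32: magic [8B, align 8] → 40
size 40, align 8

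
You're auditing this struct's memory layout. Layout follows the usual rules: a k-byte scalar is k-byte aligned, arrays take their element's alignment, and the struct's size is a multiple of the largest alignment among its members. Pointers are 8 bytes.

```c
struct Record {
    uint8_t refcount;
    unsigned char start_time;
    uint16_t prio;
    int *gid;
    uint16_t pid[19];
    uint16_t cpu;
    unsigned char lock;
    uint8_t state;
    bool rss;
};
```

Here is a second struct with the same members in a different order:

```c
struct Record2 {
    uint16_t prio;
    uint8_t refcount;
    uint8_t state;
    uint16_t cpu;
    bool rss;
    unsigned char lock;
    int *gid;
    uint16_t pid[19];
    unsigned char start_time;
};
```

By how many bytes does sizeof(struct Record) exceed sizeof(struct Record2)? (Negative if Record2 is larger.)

0..1  refcount  (1B, 1-aligned)
1..2  start_time  (1B, 1-aligned)
2..4  prio  (2B, 2-aligned)
4..8  -- padding (4B)
8..16  gid  (8B, 8-aligned)
16..54  pid  (38B, 2-aligned)
54..56  cpu  (2B, 2-aligned)
56..57  lock  (1B, 1-aligned)
57..58  state  (1B, 1-aligned)
58..59  rss  (1B, 1-aligned)
59..64  -- tail padding (5B)
sizeof = 64, alignof = 8
— Record2 —
0..2  prio  (2B, 2-aligned)
2..3  refcount  (1B, 1-aligned)
3..4  state  (1B, 1-aligned)
4..6  cpu  (2B, 2-aligned)
6..7  rss  (1B, 1-aligned)
7..8  lock  (1B, 1-aligned)
8..16  gid  (8B, 8-aligned)
16..54  pid  (38B, 2-aligned)
54..55  start_time  (1B, 1-aligned)
55..56  -- tail padding (1B)
sizeof = 56, alignof = 8
64 − 56 = 8

8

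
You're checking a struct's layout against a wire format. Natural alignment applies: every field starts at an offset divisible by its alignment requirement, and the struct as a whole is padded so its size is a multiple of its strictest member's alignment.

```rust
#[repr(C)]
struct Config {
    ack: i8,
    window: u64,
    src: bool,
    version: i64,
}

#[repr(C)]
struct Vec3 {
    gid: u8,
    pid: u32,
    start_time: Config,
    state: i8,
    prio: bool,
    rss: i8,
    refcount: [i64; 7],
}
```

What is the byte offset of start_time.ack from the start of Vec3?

8

Config: 0..1  ack  (1B, 1-aligned); 1..8  -- padding (7B); 8..16  window  (8B, 8-aligned); 16..17  src  (1B, 1-aligned); 17..24  -- padding (7B); 24..32  version  (8B, 8-aligned); sizeof = 32, alignof = 8
0..1  gid  (1B, 1-aligned)
1..4  -- padding (3B)
4..8  pid  (4B, 4-aligned)
8..40  start_time  (32B, 8-aligned)
within Config: ack at 0
8 + 0 = 8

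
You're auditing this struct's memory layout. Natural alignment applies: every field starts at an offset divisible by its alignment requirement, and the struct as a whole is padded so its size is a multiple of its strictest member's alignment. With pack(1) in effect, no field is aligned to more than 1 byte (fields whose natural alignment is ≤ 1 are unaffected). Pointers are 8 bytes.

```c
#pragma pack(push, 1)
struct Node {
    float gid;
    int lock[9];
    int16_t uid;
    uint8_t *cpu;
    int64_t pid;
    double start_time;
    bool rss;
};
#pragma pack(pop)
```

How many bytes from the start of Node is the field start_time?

gid at 0 (size 4, align 1) → ends 4
lock at 4 (size 36, align 1) → ends 40
uid at 40 (size 2, align 1) → ends 42
cpu at 42 (size 8, align 1) → ends 50
pid at 50 (size 8, align 1) → ends 58
start_time at 58 (size 8, align 1) → ends 66

58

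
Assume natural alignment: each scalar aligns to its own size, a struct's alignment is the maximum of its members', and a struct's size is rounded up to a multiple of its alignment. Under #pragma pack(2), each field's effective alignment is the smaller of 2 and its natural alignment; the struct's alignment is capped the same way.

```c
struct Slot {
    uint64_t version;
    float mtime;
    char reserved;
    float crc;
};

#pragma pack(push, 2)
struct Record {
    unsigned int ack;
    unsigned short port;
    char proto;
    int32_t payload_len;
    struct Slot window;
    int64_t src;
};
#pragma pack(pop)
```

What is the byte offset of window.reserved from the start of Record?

Slot: version at 0 (size 8, align 8) → ends 8; mtime at 8 (size 4, align 4) → ends 12; reserved at 12 (size 1, align 1) → ends 13; pad 3 to align 4 for crc; crc at 16 (size 4, align 4) → ends 20; tail pad 4 to reach multiple of 8; total 24 bytes, alignment 8
ack at 0 (size 4, align 2) → ends 4
port at 4 (size 2, align 2) → ends 6
proto at 6 (size 1, align 1) → ends 7
pad 1 to align 2 for payload_len
payload_len at 8 (size 4, align 2) → ends 12
window at 12 (size 24, align 2) → ends 36
within Slot: reserved at 12
12 + 12 = 24

24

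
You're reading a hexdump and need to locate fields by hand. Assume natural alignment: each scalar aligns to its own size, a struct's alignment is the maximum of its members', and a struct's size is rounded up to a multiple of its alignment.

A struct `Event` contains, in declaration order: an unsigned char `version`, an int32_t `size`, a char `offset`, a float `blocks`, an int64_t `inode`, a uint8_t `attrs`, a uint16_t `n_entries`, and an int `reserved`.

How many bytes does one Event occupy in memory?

@0: version [1B, align 1] → 1
+3 pad (align 4)
@4: size [4B, align 4] → 8
@8: offset [1B, align 1] → 9
+3 pad (align 4)
@12: blocks [4B, align 4] → 16
@16: inode [8B, align 8] → 24
@24: attrs [1B, align 1] → 25
+1 pad (align 2)
@26: n_entries [2B, align 2] → 28
@28: reserved [4B, align 4] → 32
size 32, align 8

32 bytes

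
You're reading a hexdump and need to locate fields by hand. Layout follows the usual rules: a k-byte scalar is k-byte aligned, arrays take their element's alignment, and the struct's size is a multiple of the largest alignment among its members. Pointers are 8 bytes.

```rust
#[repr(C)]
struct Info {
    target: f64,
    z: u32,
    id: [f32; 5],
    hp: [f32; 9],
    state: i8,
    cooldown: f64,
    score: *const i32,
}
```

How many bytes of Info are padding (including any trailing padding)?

target at 0 (size 8, align 8) → ends 8
z at 8 (size 4, align 4) → ends 12
id at 12 (size 20, align 4) → ends 32
hp at 32 (size 36, align 4) → ends 68
state at 68 (size 1, align 1) → ends 69
pad 3 to align 8 for cooldown
cooldown at 72 (size 8, align 8) → ends 80
score at 80 (size 8, align 8) → ends 88
total 88 bytes, alignment 8
data bytes 85, size 88 → padding 3

3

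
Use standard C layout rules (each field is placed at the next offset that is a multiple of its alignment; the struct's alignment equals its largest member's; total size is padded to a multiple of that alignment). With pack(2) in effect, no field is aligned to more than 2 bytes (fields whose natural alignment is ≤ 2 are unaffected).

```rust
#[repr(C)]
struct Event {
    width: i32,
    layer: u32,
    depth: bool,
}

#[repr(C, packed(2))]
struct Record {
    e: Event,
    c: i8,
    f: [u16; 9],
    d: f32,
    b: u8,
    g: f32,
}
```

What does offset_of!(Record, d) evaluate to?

32

Event: 0..4  width  (4B, 4-aligned); 4..8  layer  (4B, 4-aligned); 8..9  depth  (1B, 1-aligned); 9..12  -- tail padding (3B); sizeof = 12, alignof = 4
0..12  e  (12B, 2-aligned)
12..13  c  (1B, 1-aligned)
13..14  -- padding (1B)
14..32  f  (18B, 2-aligned)
32..36  d  (4B, 2-aligned)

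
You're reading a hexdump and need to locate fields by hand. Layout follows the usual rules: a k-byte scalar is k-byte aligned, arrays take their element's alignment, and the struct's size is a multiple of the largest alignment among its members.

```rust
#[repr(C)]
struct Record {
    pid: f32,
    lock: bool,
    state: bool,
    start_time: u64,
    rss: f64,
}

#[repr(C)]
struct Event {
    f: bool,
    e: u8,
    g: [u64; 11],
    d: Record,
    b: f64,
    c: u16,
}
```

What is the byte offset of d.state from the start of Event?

Record: @0: pid [4B, align 4] → 4; @4: lock [1B, align 1] → 5; @5: state [1B, align 1] → 6; +2 pad (align 8); @8: start_time [8B, align 8] → 16; @16: rss [8B, align 8] → 24; size 24, align 8
@0: f [1B, align 1] → 1
@1: e [1B, align 1] → 2
+6 pad (align 8)
@8: g [88B, align 8] → 96
@96: d [24B, align 8] → 120
within Record: state at 5
96 + 5 = 101

101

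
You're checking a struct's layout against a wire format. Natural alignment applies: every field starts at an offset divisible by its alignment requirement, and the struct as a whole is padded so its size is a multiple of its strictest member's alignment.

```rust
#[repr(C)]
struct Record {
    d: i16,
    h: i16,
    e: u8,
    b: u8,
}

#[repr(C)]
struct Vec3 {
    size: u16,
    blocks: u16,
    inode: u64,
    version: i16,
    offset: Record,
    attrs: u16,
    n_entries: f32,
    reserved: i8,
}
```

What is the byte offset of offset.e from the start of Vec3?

22

Record: d at 0 (size 2, align 2) → ends 2; h at 2 (size 2, align 2) → ends 4; e at 4 (size 1, align 1) → ends 5; b at 5 (size 1, align 1) → ends 6; total 6 bytes, alignment 2
size at 0 (size 2, align 2) → ends 2
blocks at 2 (size 2, align 2) → ends 4
pad 4 to align 8 for inode
inode at 8 (size 8, align 8) → ends 16
version at 16 (size 2, align 2) → ends 18
offset at 18 (size 6, align 2) → ends 24
within Record: e at 4
18 + 4 = 22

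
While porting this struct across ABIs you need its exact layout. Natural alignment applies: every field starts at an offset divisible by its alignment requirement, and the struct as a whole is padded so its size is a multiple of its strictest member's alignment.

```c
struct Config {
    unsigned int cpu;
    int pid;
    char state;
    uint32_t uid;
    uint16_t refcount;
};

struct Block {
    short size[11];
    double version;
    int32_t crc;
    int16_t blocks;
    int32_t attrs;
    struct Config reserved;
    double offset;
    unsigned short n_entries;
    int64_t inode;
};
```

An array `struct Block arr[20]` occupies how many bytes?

1760

Config: @0: cpu [4B, align 4] → 4; @4: pid [4B, align 4] → 8; @8: state [1B, align 1] → 9; +3 pad (align 4); @12: uid [4B, align 4] → 16; @16: refcount [2B, align 2] → 18; +2 tail pad (align 4); size 20, align 4
@0: size [22B, align 2] → 22
+2 pad (align 8)
@24: version [8B, align 8] → 32
@32: crc [4B, align 4] → 36
@36: blocks [2B, align 2] → 38
+2 pad (align 4)
@40: attrs [4B, align 4] → 44
@44: reserved [20B, align 4] → 64
@64: offset [8B, align 8] → 72
@72: n_entries [2B, align 2] → 74
+6 pad (align 8)
@80: inode [8B, align 8] → 88
size 88, align 8
array of 20: 20 × 88 = 1760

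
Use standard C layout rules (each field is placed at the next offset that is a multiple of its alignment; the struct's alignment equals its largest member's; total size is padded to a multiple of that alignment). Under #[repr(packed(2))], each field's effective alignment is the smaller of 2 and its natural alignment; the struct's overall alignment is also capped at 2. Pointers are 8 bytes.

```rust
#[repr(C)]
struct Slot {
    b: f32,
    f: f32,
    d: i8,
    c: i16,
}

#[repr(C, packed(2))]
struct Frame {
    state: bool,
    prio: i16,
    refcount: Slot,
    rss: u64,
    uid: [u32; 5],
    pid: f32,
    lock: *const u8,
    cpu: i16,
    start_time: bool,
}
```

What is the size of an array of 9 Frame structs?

540

Slot: b at 0 (size 4, align 4) → ends 4; f at 4 (size 4, align 4) → ends 8; d at 8 (size 1, align 1) → ends 9; pad 1 to align 2 for c; c at 10 (size 2, align 2) → ends 12; total 12 bytes, alignment 4
state at 0 (size 1, align 1) → ends 1
pad 1 to align 2 for prio
prio at 2 (size 2, align 2) → ends 4
refcount at 4 (size 12, align 2) → ends 16
rss at 16 (size 8, align 2) → ends 24
uid at 24 (size 20, align 2) → ends 44
pid at 44 (size 4, align 2) → ends 48
lock at 48 (size 8, align 2) → ends 56
cpu at 56 (size 2, align 2) → ends 58
start_time at 58 (size 1, align 1) → ends 59
tail pad 1 to reach multiple of 2
total 60 bytes, alignment 2
array of 9: 9 × 60 = 540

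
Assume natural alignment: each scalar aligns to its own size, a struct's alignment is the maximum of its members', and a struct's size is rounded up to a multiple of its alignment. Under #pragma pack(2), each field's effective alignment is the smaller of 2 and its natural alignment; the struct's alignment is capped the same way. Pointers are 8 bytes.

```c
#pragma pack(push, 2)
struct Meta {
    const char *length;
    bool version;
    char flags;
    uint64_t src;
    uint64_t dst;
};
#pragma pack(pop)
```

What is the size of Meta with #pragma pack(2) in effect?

length at 0 (size 8, align 2) → ends 8
version at 8 (size 1, align 1) → ends 9
flags at 9 (size 1, align 1) → ends 10
src at 10 (size 8, align 2) → ends 18
dst at 18 (size 8, align 2) → ends 26
total 26 bytes, alignment 2

26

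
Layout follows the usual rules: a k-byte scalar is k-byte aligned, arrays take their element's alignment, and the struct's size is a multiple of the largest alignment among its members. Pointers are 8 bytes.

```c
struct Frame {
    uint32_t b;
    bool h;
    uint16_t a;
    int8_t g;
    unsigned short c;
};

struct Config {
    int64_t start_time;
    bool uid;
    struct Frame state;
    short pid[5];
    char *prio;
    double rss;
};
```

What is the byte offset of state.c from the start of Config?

Frame: b at 0 (size 4, align 4) → ends 4; h at 4 (size 1, align 1) → ends 5; pad 1 to align 2 for a; a at 6 (size 2, align 2) → ends 8; g at 8 (size 1, align 1) → ends 9; pad 1 to align 2 for c; c at 10 (size 2, align 2) → ends 12; total 12 bytes, alignment 4
start_time at 0 (size 8, align 8) → ends 8
uid at 8 (size 1, align 1) → ends 9
pad 3 to align 4 for state
state at 12 (size 12, align 4) → ends 24
within Frame: c at 10
12 + 10 = 22

22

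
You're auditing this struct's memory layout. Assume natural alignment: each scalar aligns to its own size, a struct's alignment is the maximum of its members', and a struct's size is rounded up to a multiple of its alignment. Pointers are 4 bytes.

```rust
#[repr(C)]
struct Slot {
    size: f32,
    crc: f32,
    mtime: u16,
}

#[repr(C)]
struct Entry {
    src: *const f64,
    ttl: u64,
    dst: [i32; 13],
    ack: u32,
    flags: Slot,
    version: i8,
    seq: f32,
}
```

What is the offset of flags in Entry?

72

Slot: @0: size [4B, align 4] → 4; @4: crc [4B, align 4] → 8; @8: mtime [2B, align 2] → 10; +2 tail pad (align 4); size 12, align 4
@0: src [4B, align 4] → 4
+4 pad (align 8)
@8: ttl [8B, align 8] → 16
@16: dst [52B, align 4] → 68
@68: ack [4B, align 4] → 72
@72: flags [12B, align 4] → 84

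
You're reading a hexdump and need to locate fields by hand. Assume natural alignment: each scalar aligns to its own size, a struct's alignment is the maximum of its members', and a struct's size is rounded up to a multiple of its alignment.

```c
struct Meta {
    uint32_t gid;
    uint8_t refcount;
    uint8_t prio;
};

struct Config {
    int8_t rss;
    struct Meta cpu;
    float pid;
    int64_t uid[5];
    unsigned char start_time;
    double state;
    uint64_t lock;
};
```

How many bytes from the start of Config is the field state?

Meta: 0..4  gid  (4B, 4-aligned); 4..5  refcount  (1B, 1-aligned); 5..6  prio  (1B, 1-aligned); 6..8  -- tail padding (2B); sizeof = 8, alignof = 4
0..1  rss  (1B, 1-aligned)
1..4  -- padding (3B)
4..12  cpu  (8B, 4-aligned)
12..16  pid  (4B, 4-aligned)
16..56  uid  (40B, 8-aligned)
56..57  start_time  (1B, 1-aligned)
57..64  -- padding (7B)
64..72  state  (8B, 8-aligned)

64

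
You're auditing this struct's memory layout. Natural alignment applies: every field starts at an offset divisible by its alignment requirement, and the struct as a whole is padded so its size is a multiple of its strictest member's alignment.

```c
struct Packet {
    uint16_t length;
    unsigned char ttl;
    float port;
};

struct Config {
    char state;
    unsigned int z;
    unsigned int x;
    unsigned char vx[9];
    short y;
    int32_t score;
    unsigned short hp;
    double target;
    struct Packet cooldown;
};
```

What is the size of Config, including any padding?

48 bytes

Packet: length at 0 (size 2, align 2) → ends 2; ttl at 2 (size 1, align 1) → ends 3; pad 1 to align 4 for port; port at 4 (size 4, align 4) → ends 8; total 8 bytes, alignment 4
state at 0 (size 1, align 1) → ends 1
pad 3 to align 4 for z
z at 4 (size 4, align 4) → ends 8
x at 8 (size 4, align 4) → ends 12
vx at 12 (size 9, align 1) → ends 21
pad 1 to align 2 for y
y at 22 (size 2, align 2) → ends 24
score at 24 (size 4, align 4) → ends 28
hp at 28 (size 2, align 2) → ends 30
pad 2 to align 8 for target
target at 32 (size 8, align 8) → ends 40
cooldown at 40 (size 8, align 4) → ends 48
total 48 bytes, alignment 8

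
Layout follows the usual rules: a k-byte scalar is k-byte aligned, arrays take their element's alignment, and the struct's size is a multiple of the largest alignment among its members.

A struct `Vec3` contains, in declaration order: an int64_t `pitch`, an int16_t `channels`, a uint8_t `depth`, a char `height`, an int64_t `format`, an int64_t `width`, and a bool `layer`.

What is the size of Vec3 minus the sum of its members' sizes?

@0: pitch [8B, align 8] → 8
@8: channels [2B, align 2] → 10
@10: depth [1B, align 1] → 11
@11: height [1B, align 1] → 12
+4 pad (align 8)
@16: format [8B, align 8] → 24
@24: width [8B, align 8] → 32
@32: layer [1B, align 1] → 33
+7 tail pad (align 8)
size 40, align 8
data bytes 29, size 40 → padding 11

11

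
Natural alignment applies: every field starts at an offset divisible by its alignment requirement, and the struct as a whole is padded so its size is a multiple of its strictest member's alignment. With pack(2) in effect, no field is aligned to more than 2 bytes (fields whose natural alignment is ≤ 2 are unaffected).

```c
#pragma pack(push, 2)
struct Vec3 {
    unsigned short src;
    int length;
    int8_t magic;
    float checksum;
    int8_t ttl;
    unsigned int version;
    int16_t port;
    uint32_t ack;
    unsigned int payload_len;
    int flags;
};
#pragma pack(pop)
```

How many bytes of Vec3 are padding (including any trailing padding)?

src at 0 (size 2, align 2) → ends 2
length at 2 (size 4, align 2) → ends 6
magic at 6 (size 1, align 1) → ends 7
pad 1 to align 2 for checksum
checksum at 8 (size 4, align 2) → ends 12
ttl at 12 (size 1, align 1) → ends 13
pad 1 to align 2 for version
version at 14 (size 4, align 2) → ends 18
port at 18 (size 2, align 2) → ends 20
ack at 20 (size 4, align 2) → ends 24
payload_len at 24 (size 4, align 2) → ends 28
flags at 28 (size 4, align 2) → ends 32
total 32 bytes, alignment 2
data bytes 30, size 32 → padding 2

2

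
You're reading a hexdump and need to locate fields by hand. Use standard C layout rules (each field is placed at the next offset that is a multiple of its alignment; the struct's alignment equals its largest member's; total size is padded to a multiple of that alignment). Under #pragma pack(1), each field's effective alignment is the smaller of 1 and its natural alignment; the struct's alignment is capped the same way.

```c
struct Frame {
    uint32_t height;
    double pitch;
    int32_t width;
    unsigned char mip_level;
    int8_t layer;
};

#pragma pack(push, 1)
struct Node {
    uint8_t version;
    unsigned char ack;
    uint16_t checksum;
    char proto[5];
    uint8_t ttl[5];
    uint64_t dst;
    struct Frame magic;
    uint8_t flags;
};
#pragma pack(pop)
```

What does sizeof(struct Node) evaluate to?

Frame: @0: height [4B, align 4] → 4; +4 pad (align 8); @8: pitch [8B, align 8] → 16; @16: width [4B, align 4] → 20; @20: mip_level [1B, align 1] → 21; @21: layer [1B, align 1] → 22; +2 tail pad (align 8); size 24, align 8
@0: version [1B, align 1] → 1
@1: ack [1B, align 1] → 2
@2: checksum [2B, align 1] → 4
@4: proto [5B, align 1] → 9
@9: ttl [5B, align 1] → 14
@14: dst [8B, align 1] → 22
@22: magic [24B, align 1] → 46
@46: flags [1B, align 1] → 47
size 47, align 1

47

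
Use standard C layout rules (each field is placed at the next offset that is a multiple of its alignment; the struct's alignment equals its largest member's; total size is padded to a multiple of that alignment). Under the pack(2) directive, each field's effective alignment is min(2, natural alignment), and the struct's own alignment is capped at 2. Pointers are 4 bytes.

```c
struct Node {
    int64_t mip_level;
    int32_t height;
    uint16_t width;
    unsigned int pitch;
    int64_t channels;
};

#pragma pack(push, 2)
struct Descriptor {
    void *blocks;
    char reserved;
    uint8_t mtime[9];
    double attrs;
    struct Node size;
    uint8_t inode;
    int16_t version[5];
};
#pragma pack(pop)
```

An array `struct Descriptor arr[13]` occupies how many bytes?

858

Node: mip_level at 0 (size 8, align 8) → ends 8; height at 8 (size 4, align 4) → ends 12; width at 12 (size 2, align 2) → ends 14; pad 2 to align 4 for pitch; pitch at 16 (size 4, align 4) → ends 20; pad 4 to align 8 for channels; channels at 24 (size 8, align 8) → ends 32; total 32 bytes, alignment 8
blocks at 0 (size 4, align 2) → ends 4
reserved at 4 (size 1, align 1) → ends 5
mtime at 5 (size 9, align 1) → ends 14
attrs at 14 (size 8, align 2) → ends 22
size at 22 (size 32, align 2) → ends 54
inode at 54 (size 1, align 1) → ends 55
pad 1 to align 2 for version
version at 56 (size 10, align 2) → ends 66
total 66 bytes, alignment 2
array of 13: 13 × 66 = 858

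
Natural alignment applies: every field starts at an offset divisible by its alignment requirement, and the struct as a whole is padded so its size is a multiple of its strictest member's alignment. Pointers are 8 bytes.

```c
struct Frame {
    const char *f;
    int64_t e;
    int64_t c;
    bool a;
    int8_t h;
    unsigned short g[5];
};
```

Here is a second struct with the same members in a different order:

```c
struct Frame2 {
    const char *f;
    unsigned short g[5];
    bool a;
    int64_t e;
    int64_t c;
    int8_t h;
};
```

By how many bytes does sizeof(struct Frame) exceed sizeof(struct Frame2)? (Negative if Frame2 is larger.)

-8

f at 0 (size 8, align 8) → ends 8
e at 8 (size 8, align 8) → ends 16
c at 16 (size 8, align 8) → ends 24
a at 24 (size 1, align 1) → ends 25
h at 25 (size 1, align 1) → ends 26
g at 26 (size 10, align 2) → ends 36
tail pad 4 to reach multiple of 8
total 40 bytes, alignment 8
— Frame2 —
f at 0 (size 8, align 8) → ends 8
g at 8 (size 10, align 2) → ends 18
a at 18 (size 1, align 1) → ends 19
pad 5 to align 8 for e
e at 24 (size 8, align 8) → ends 32
c at 32 (size 8, align 8) → ends 40
h at 40 (size 1, align 1) → ends 41
tail pad 7 to reach multiple of 8
total 48 bytes, alignment 8
40 − 48 = -8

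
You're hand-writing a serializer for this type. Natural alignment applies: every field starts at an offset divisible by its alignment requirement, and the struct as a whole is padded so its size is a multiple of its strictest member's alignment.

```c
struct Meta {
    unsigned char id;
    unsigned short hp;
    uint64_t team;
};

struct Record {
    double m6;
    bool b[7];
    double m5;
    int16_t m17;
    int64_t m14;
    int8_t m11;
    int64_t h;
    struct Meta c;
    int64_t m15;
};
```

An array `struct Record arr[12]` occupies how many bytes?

960

Meta: 0..1  id  (1B, 1-aligned); 1..2  -- padding (1B); 2..4  hp  (2B, 2-aligned); 4..8  -- padding (4B); 8..16  team  (8B, 8-aligned); sizeof = 16, alignof = 8
0..8  m6  (8B, 8-aligned)
8..15  b  (7B, 1-aligned)
15..16  -- padding (1B)
16..24  m5  (8B, 8-aligned)
24..26  m17  (2B, 2-aligned)
26..32  -- padding (6B)
32..40  m14  (8B, 8-aligned)
40..41  m11  (1B, 1-aligned)
41..48  -- padding (7B)
48..56  h  (8B, 8-aligned)
56..72  c  (16B, 8-aligned)
72..80  m15  (8B, 8-aligned)
sizeof = 80, alignof = 8
array of 12: 12 × 80 = 960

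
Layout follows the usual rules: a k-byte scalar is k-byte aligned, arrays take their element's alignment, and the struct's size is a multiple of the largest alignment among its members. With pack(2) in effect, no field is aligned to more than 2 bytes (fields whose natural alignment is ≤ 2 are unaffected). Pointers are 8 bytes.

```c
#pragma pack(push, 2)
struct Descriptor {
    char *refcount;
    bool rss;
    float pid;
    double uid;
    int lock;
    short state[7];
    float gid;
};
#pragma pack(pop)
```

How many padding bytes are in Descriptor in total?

0..8  refcount  (8B, 2-aligned)
8..9  rss  (1B, 1-aligned)
9..10  -- padding (1B)
10..14  pid  (4B, 2-aligned)
14..22  uid  (8B, 2-aligned)
22..26  lock  (4B, 2-aligned)
26..40  state  (14B, 2-aligned)
40..44  gid  (4B, 2-aligned)
sizeof = 44, alignof = 2
data bytes 43, size 44 → padding 1

1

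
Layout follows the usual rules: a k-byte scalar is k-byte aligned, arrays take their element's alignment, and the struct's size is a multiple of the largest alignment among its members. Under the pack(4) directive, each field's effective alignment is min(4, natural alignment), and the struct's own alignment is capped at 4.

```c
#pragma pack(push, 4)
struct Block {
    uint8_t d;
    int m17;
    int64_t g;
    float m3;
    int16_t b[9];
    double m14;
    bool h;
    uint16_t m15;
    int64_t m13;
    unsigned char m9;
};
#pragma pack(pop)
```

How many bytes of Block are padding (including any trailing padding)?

9

0..1  d  (1B, 1-aligned)
1..4  -- padding (3B)
4..8  m17  (4B, 4-aligned)
8..16  g  (8B, 4-aligned)
16..20  m3  (4B, 4-aligned)
20..38  b  (18B, 2-aligned)
38..40  -- padding (2B)
40..48  m14  (8B, 4-aligned)
48..49  h  (1B, 1-aligned)
49..50  -- padding (1B)
50..52  m15  (2B, 2-aligned)
52..60  m13  (8B, 4-aligned)
60..61  m9  (1B, 1-aligned)
61..64  -- tail padding (3B)
sizeof = 64, alignof = 4
data bytes 55, size 64 → padding 9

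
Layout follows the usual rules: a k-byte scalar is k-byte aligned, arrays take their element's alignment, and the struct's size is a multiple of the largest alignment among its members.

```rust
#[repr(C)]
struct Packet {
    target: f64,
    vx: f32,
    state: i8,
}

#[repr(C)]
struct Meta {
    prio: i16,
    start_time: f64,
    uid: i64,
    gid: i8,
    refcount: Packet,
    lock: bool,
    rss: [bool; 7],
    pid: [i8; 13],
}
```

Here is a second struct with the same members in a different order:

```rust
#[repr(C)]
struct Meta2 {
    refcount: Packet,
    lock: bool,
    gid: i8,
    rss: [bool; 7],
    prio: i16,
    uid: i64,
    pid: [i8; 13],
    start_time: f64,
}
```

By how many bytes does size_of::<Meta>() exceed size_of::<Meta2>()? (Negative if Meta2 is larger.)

8

Packet: target at 0 (size 8, align 8) → ends 8; vx at 8 (size 4, align 4) → ends 12; state at 12 (size 1, align 1) → ends 13; tail pad 3 to reach multiple of 8; total 16 bytes, alignment 8
prio at 0 (size 2, align 2) → ends 2
pad 6 to align 8 for start_time
start_time at 8 (size 8, align 8) → ends 16
uid at 16 (size 8, align 8) → ends 24
gid at 24 (size 1, align 1) → ends 25
pad 7 to align 8 for refcount
refcount at 32 (size 16, align 8) → ends 48
lock at 48 (size 1, align 1) → ends 49
rss at 49 (size 7, align 1) → ends 56
pid at 56 (size 13, align 1) → ends 69
tail pad 3 to reach multiple of 8
total 72 bytes, alignment 8
— Meta2 —
refcount at 0 (size 16, align 8) → ends 16
lock at 16 (size 1, align 1) → ends 17
gid at 17 (size 1, align 1) → ends 18
rss at 18 (size 7, align 1) → ends 25
pad 1 to align 2 for prio
prio at 26 (size 2, align 2) → ends 28
pad 4 to align 8 for uid
uid at 32 (size 8, align 8) → ends 40
pid at 40 (size 13, align 1) → ends 53
pad 3 to align 8 for start_time
start_time at 56 (size 8, align 8) → ends 64
total 64 bytes, alignment 8
72 − 64 = 8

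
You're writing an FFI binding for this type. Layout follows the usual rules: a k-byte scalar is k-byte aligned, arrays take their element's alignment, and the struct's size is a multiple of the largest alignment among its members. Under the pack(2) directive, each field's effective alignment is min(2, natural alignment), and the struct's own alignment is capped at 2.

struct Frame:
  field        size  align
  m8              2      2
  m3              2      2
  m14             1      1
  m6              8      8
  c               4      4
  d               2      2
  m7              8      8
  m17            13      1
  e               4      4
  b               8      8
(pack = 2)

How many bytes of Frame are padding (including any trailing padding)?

0..2  m8  (2B, 2-aligned)
2..4  m3  (2B, 2-aligned)
4..5  m14  (1B, 1-aligned)
5..6  -- padding (1B)
6..14  m6  (8B, 2-aligned)
14..18  c  (4B, 2-aligned)
18..20  d  (2B, 2-aligned)
20..28  m7  (8B, 2-aligned)
28..41  m17  (13B, 1-aligned)
41..42  -- padding (1B)
42..46  e  (4B, 2-aligned)
46..54  b  (8B, 2-aligned)
sizeof = 54, alignof = 2
data bytes 52, size 54 → padding 2

2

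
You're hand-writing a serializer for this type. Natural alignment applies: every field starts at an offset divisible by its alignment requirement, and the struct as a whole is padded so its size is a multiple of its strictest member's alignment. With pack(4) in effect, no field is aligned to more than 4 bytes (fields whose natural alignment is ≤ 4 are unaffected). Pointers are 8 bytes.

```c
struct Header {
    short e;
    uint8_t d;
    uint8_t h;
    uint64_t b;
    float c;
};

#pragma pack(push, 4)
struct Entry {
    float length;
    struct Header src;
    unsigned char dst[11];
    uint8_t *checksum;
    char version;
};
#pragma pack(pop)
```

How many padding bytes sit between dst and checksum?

1

Header: e at 0 (size 2, align 2) → ends 2; d at 2 (size 1, align 1) → ends 3; h at 3 (size 1, align 1) → ends 4; pad 4 to align 8 for b; b at 8 (size 8, align 8) → ends 16; c at 16 (size 4, align 4) → ends 20; tail pad 4 to reach multiple of 8; total 24 bytes, alignment 8
length at 0 (size 4, align 4) → ends 4
src at 4 (size 24, align 4) → ends 28
dst at 28 (size 11, align 1) → ends 39
pad 1 to align 4 for checksum
checksum at 40 (size 8, align 4) → ends 48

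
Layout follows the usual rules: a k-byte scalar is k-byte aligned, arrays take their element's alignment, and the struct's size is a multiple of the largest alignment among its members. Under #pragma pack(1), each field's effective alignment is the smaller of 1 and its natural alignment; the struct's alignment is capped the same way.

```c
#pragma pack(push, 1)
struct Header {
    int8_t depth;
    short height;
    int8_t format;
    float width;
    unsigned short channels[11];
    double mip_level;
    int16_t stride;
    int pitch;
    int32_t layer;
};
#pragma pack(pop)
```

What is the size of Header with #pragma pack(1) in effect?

48

@0: depth [1B, align 1] → 1
@1: height [2B, align 1] → 3
@3: format [1B, align 1] → 4
@4: width [4B, align 1] → 8
@8: channels [22B, align 1] → 30
@30: mip_level [8B, align 1] → 38
@38: stride [2B, align 1] → 40
@40: pitch [4B, align 1] → 44
@44: layer [4B, align 1] → 48
size 48, align 1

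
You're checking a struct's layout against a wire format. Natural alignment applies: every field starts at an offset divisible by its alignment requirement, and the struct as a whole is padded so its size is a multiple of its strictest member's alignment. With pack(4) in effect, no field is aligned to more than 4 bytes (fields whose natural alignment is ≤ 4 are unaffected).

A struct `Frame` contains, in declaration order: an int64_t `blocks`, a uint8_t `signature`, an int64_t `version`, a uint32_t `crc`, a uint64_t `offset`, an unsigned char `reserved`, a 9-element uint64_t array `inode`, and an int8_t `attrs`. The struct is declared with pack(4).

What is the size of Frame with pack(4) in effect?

0..8  blocks  (8B, 4-aligned)
8..9  signature  (1B, 1-aligned)
9..12  -- padding (3B)
12..20  version  (8B, 4-aligned)
20..24  crc  (4B, 4-aligned)
24..32  offset  (8B, 4-aligned)
32..33  reserved  (1B, 1-aligned)
33..36  -- padding (3B)
36..108  inode  (72B, 4-aligned)
108..109  attrs  (1B, 1-aligned)
109..112  -- tail padding (3B)
sizeof = 112, alignof = 4

112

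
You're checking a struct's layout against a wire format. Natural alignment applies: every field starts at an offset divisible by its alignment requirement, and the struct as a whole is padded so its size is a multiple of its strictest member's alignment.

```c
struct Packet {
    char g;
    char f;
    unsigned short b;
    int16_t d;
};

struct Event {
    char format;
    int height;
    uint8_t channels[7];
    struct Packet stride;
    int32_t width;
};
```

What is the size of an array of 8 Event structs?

224

Packet: g at 0 (size 1, align 1) → ends 1; f at 1 (size 1, align 1) → ends 2; b at 2 (size 2, align 2) → ends 4; d at 4 (size 2, align 2) → ends 6; total 6 bytes, alignment 2
format at 0 (size 1, align 1) → ends 1
pad 3 to align 4 for height
height at 4 (size 4, align 4) → ends 8
channels at 8 (size 7, align 1) → ends 15
pad 1 to align 2 for stride
stride at 16 (size 6, align 2) → ends 22
pad 2 to align 4 for width
width at 24 (size 4, align 4) → ends 28
total 28 bytes, alignment 4
array of 8: 8 × 28 = 224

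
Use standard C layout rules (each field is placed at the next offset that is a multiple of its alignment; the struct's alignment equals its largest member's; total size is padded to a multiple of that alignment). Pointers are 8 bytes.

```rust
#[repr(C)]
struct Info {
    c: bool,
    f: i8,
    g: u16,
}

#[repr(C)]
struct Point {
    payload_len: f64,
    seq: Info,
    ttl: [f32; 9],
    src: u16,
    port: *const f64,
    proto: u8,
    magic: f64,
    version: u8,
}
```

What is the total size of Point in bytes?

88

Info: c at 0 (size 1, align 1) → ends 1; f at 1 (size 1, align 1) → ends 2; g at 2 (size 2, align 2) → ends 4; total 4 bytes, alignment 2
payload_len at 0 (size 8, align 8) → ends 8
seq at 8 (size 4, align 2) → ends 12
ttl at 12 (size 36, align 4) → ends 48
src at 48 (size 2, align 2) → ends 50
pad 6 to align 8 for port
port at 56 (size 8, align 8) → ends 64
proto at 64 (size 1, align 1) → ends 65
pad 7 to align 8 for magic
magic at 72 (size 8, align 8) → ends 80
version at 80 (size 1, align 1) → ends 81
tail pad 7 to reach multiple of 8
total 88 bytes, alignment 8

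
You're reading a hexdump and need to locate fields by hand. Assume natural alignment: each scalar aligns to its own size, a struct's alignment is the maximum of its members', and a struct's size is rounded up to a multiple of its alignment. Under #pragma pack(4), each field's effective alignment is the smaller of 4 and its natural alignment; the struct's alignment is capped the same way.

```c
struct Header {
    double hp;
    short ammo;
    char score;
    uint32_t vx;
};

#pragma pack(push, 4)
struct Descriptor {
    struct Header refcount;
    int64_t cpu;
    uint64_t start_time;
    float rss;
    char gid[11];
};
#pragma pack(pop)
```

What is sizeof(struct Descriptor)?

Header: @0: hp [8B, align 8] → 8; @8: ammo [2B, align 2] → 10; @10: score [1B, align 1] → 11; +1 pad (align 4); @12: vx [4B, align 4] → 16; size 16, align 8
@0: refcount [16B, align 4] → 16
@16: cpu [8B, align 4] → 24
@24: start_time [8B, align 4] → 32
@32: rss [4B, align 4] → 36
@36: gid [11B, align 1] → 47
+1 tail pad (align 4)
size 48, align 4

48 bytes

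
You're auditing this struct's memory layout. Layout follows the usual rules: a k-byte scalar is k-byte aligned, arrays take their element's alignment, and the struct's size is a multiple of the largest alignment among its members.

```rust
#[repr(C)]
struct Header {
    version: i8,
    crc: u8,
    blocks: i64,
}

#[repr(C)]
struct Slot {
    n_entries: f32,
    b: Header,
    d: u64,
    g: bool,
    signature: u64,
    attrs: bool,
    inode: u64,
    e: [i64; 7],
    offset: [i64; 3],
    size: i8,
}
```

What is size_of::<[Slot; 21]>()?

Header: 0..1  version  (1B, 1-aligned); 1..2  crc  (1B, 1-aligned); 2..8  -- padding (6B); 8..16  blocks  (8B, 8-aligned); sizeof = 16, alignof = 8
0..4  n_entries  (4B, 4-aligned)
4..8  -- padding (4B)
8..24  b  (16B, 8-aligned)
24..32  d  (8B, 8-aligned)
32..33  g  (1B, 1-aligned)
33..40  -- padding (7B)
40..48  signature  (8B, 8-aligned)
48..49  attrs  (1B, 1-aligned)
49..56  -- padding (7B)
56..64  inode  (8B, 8-aligned)
64..120  e  (56B, 8-aligned)
120..144  offset  (24B, 8-aligned)
144..145  size  (1B, 1-aligned)
145..152  -- tail padding (7B)
sizeof = 152, alignof = 8
array of 21: 21 × 152 = 3192

3192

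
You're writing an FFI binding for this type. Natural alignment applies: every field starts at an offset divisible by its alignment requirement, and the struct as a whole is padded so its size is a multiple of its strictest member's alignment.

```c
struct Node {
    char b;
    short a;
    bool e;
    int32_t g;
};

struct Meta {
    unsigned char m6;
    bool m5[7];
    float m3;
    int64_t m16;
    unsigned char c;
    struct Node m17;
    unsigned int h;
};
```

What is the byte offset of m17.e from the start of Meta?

Node: b at 0 (size 1, align 1) → ends 1; pad 1 to align 2 for a; a at 2 (size 2, align 2) → ends 4; e at 4 (size 1, align 1) → ends 5; pad 3 to align 4 for g; g at 8 (size 4, align 4) → ends 12; total 12 bytes, alignment 4
m6 at 0 (size 1, align 1) → ends 1
m5 at 1 (size 7, align 1) → ends 8
m3 at 8 (size 4, align 4) → ends 12
pad 4 to align 8 for m16
m16 at 16 (size 8, align 8) → ends 24
c at 24 (size 1, align 1) → ends 25
pad 3 to align 4 for m17
m17 at 28 (size 12, align 4) → ends 40
within Node: e at 4
28 + 4 = 32

32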